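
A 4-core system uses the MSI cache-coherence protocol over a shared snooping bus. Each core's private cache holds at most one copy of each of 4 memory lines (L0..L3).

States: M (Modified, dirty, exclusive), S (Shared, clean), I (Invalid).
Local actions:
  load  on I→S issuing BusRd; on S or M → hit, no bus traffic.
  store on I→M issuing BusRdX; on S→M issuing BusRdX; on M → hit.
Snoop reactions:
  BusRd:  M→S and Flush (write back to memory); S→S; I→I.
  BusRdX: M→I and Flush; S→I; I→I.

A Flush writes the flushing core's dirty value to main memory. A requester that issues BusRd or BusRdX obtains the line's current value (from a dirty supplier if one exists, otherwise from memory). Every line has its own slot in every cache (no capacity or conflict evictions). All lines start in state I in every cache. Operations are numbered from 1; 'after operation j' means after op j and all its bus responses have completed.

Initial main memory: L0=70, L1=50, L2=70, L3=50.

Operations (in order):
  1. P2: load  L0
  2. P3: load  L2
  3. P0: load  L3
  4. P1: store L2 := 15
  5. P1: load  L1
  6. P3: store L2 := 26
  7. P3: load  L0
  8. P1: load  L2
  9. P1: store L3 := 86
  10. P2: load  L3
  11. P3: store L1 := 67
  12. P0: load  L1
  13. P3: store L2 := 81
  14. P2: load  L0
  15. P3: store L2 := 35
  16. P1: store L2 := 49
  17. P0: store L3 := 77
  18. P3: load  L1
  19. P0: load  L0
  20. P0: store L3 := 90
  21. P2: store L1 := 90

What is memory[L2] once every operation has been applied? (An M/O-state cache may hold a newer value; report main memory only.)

memory[L2] = 35

  op1 P2: load  L0 → I/I/S/I on L0; bus BusRd; mem=70
  op2 P3: load  L2 → I/I/I/S on L2; bus BusRd; mem=70
  op3 P0: load  L3 → S/I/I/I on L3; bus BusRd; mem=50
  op4 P1: store L2 := 15 → I/M/I/I on L2; bus BusRdX; mem=70
  op5 P1: load  L1 → I/S/I/I on L1; bus BusRd; mem=50
  op6 P3: store L2 := 26 → I/I/I/M on L2; bus BusRdX Flush; mem=15
  op7 P3: load  L0 → I/I/S/S on L0; bus BusRd; mem=70
  op8 P1: load  L2 → I/S/I/S on L2; bus BusRd Flush; mem=26
  op9 P1: store L3 := 86 → I/M/I/I on L3; bus BusRdX; mem=50
  op10 P2: load  L3 → I/S/S/I on L3; bus BusRd Flush; mem=86
  op11 P3: store L1 := 67 → I/I/I/M on L1; bus BusRdX; mem=50
  op12 P0: load  L1 → S/I/I/S on L1; bus BusRd Flush; mem=67
  op13 P3: store L2 := 81 → I/I/I/M on L2; bus BusRdX; mem=26
  op14 P2: load  L0 → I/I/S/S on L0; bus (none); mem=70
  op15 P3: store L2 := 35 → I/I/I/M on L2; bus (none); mem=26
  op16 P1: store L2 := 49 → I/M/I/I on L2; bus BusRdX Flush; mem=35
  op17 P0: store L3 := 77 → M/I/I/I on L3; bus BusRdX; mem=86
  op18 P3: load  L1 → S/I/I/S on L1; bus (none); mem=67
  op19 P0: load  L0 → S/I/S/S on L0; bus BusRd; mem=70
  op20 P0: store L3 := 90 → M/I/I/I on L3; bus (none); mem=86
  op21 P2: store L1 := 90 → I/I/M/I on L1; bus BusRdX; mem=67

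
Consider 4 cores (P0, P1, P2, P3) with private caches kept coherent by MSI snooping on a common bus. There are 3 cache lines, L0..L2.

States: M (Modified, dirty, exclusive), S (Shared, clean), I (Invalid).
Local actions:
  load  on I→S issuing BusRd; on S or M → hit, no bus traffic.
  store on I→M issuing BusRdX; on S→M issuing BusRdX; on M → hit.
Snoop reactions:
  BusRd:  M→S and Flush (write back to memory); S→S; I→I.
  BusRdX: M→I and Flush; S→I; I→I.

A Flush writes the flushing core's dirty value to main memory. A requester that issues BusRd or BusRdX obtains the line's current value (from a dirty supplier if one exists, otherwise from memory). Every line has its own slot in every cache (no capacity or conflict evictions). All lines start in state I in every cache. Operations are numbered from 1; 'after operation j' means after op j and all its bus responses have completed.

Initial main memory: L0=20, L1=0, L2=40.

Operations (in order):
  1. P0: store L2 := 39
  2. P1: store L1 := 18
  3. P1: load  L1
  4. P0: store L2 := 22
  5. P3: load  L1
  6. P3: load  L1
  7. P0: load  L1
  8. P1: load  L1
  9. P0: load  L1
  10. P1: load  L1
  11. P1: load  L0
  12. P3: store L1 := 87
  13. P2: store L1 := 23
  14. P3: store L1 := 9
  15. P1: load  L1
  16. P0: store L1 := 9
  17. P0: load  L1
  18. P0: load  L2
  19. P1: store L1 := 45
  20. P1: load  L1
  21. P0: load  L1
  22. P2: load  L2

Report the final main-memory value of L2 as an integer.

memory[L2] = 22

  op1 P0: store L2 := 39 → M/I/I/I on L2; bus BusRdX; mem=40
  op2 P1: store L1 := 18 → I/M/I/I on L1; bus BusRdX; mem=0
  op3 P1: load  L1 → I/M/I/I on L1; bus (none); mem=0
  op4 P0: store L2 := 22 → M/I/I/I on L2; bus (none); mem=40
  op5 P3: load  L1 → I/S/I/S on L1; bus BusRd Flush; mem=18
  op6 P3: load  L1 → I/S/I/S on L1; bus (none); mem=18
  op7 P0: load  L1 → S/S/I/S on L1; bus BusRd; mem=18
  op8 P1: load  L1 → S/S/I/S on L1; bus (none); mem=18
  op9 P0: load  L1 → S/S/I/S on L1; bus (none); mem=18
  op10 P1: load  L1 → S/S/I/S on L1; bus (none); mem=18
  op11 P1: load  L0 → I/S/I/I on L0; bus BusRd; mem=20
  op12 P3: store L1 := 87 → I/I/I/M on L1; bus BusRdX; mem=18
  op13 P2: store L1 := 23 → I/I/M/I on L1; bus BusRdX Flush; mem=87
  op14 P3: store L1 := 9 → I/I/I/M on L1; bus BusRdX Flush; mem=23
  op15 P1: load  L1 → I/S/I/S on L1; bus BusRd Flush; mem=9
  op16 P0: store L1 := 9 → M/I/I/I on L1; bus BusRdX; mem=9
  op17 P0: load  L1 → M/I/I/I on L1; bus (none); mem=9
  op18 P0: load  L2 → M/I/I/I on L2; bus (none); mem=40
  op19 P1: store L1 := 45 → I/M/I/I on L1; bus BusRdX Flush; mem=9
  op20 P1: load  L1 → I/M/I/I on L1; bus (none); mem=9
  op21 P0: load  L1 → S/S/I/I on L1; bus BusRd Flush; mem=45
  op22 P2: load  L2 → S/I/S/I on L2; bus BusRd Flush; mem=22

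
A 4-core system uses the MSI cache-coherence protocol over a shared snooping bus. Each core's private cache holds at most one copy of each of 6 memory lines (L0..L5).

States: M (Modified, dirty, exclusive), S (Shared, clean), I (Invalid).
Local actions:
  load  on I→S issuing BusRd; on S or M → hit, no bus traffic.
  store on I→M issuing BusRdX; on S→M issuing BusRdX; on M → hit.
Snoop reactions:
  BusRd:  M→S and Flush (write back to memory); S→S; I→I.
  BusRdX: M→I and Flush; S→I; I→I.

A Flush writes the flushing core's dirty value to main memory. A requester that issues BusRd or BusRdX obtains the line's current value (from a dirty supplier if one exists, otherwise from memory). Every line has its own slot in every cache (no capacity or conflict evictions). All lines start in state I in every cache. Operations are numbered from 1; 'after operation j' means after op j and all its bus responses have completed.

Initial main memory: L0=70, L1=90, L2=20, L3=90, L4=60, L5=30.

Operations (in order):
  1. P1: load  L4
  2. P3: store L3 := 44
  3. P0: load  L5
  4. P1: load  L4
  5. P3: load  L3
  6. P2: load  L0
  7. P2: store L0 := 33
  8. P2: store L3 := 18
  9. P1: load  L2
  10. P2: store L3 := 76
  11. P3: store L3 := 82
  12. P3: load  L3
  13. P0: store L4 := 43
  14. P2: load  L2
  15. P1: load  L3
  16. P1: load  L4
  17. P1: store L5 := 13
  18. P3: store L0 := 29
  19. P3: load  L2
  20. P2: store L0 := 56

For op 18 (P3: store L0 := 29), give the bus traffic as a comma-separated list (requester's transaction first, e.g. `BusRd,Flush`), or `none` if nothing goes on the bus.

bus = BusRdX,Flush

step 1: P1: load  L4  ⟶  ISII  (L4)  txn=BusRd  M[L4]=60
step 2: P3: store L3 := 44  ⟶  IIIM  (L3)  txn=BusRdX  M[L3]=90
step 3: P0: load  L5  ⟶  SIII  (L5)  txn=BusRd  M[L5]=30
step 4: P1: load  L4  ⟶  ISII  (L4)  txn=∅  M[L4]=60
step 5: P3: load  L3  ⟶  IIIM  (L3)  txn=∅  M[L3]=90
step 6: P2: load  L0  ⟶  IISI  (L0)  txn=BusRd  M[L0]=70
step 7: P2: store L0 := 33  ⟶  IIMI  (L0)  txn=BusRdX  M[L0]=70
step 8: P2: store L3 := 18  ⟶  IIMI  (L3)  txn=BusRdX+Flush  M[L3]=44
step 9: P1: load  L2  ⟶  ISII  (L2)  txn=BusRd  M[L2]=20
step 10: P2: store L3 := 76  ⟶  IIMI  (L3)  txn=∅  M[L3]=44
step 11: P3: store L3 := 82  ⟶  IIIM  (L3)  txn=BusRdX+Flush  M[L3]=76
step 12: P3: load  L3  ⟶  IIIM  (L3)  txn=∅  M[L3]=76
step 13: P0: store L4 := 43  ⟶  MIII  (L4)  txn=BusRdX  M[L4]=60
step 14: P2: load  L2  ⟶  ISSI  (L2)  txn=BusRd  M[L2]=20
step 15: P1: load  L3  ⟶  ISIS  (L3)  txn=BusRd+Flush  M[L3]=82
step 16: P1: load  L4  ⟶  SSII  (L4)  txn=BusRd+Flush  M[L4]=43
step 17: P1: store L5 := 13  ⟶  IMII  (L5)  txn=BusRdX  M[L5]=30
step 18: P3: store L0 := 29  ⟶  IIIM  (L0)  txn=BusRdX+Flush  M[L0]=33
step 19: P3: load  L2  ⟶  ISSS  (L2)  txn=BusRd  M[L2]=20
step 20: P2: store L0 := 56  ⟶  IIMI  (L0)  txn=BusRdX+Flush  M[L0]=29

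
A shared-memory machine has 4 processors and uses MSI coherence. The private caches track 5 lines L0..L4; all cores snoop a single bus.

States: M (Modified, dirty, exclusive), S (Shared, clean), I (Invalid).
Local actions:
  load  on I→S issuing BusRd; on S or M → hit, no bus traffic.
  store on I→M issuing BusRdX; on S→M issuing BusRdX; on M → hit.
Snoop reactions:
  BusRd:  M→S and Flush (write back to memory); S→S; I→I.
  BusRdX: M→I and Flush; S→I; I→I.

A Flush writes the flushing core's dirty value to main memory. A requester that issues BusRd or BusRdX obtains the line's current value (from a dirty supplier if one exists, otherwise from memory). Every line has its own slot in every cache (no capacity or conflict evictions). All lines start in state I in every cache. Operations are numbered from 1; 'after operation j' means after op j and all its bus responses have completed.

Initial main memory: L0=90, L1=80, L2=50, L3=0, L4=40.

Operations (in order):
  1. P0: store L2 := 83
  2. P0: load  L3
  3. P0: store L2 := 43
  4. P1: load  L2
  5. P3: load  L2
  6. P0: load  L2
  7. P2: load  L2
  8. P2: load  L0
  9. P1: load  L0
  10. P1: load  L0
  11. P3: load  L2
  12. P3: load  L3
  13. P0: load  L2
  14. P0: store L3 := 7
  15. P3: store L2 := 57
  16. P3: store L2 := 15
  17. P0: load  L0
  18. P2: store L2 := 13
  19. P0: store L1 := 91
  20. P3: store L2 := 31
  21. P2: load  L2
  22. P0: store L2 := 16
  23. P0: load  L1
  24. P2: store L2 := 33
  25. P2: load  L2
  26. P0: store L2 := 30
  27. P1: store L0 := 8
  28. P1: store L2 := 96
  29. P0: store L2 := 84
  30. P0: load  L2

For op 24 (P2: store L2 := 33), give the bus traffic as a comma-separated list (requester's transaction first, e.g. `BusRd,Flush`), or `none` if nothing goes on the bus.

bus = BusRdX,Flush

1. P0: store L2 := 83  bus=[BusRdX]  L2: P0=M P1=I P2=I P3=I  mem[L2]=50
2. P0: load  L3  bus=[BusRd]  L3: P0=S P1=I P2=I P3=I  mem[L3]=0
3. P0: store L2 := 43  bus=[-]  L2: P0=M P1=I P2=I P3=I  mem[L2]=50
4. P1: load  L2  bus=[BusRd,Flush]  L2: P0=S P1=S P2=I P3=I  mem[L2]=43
5. P3: load  L2  bus=[BusRd]  L2: P0=S P1=S P2=I P3=S  mem[L2]=43
6. P0: load  L2  bus=[-]  L2: P0=S P1=S P2=I P3=S  mem[L2]=43
7. P2: load  L2  bus=[BusRd]  L2: P0=S P1=S P2=S P3=S  mem[L2]=43
8. P2: load  L0  bus=[BusRd]  L0: P0=I P1=I P2=S P3=I  mem[L0]=90
9. P1: load  L0  bus=[BusRd]  L0: P0=I P1=S P2=S P3=I  mem[L0]=90
10. P1: load  L0  bus=[-]  L0: P0=I P1=S P2=S P3=I  mem[L0]=90
11. P3: load  L2  bus=[-]  L2: P0=S P1=S P2=S P3=S  mem[L2]=43
12. P3: load  L3  bus=[BusRd]  L3: P0=S P1=I P2=I P3=S  mem[L3]=0
13. P0: load  L2  bus=[-]  L2: P0=S P1=S P2=S P3=S  mem[L2]=43
14. P0: store L3 := 7  bus=[BusRdX]  L3: P0=M P1=I P2=I P3=I  mem[L3]=0
15. P3: store L2 := 57  bus=[BusRdX]  L2: P0=I P1=I P2=I P3=M  mem[L2]=43
16. P3: store L2 := 15  bus=[-]  L2: P0=I P1=I P2=I P3=M  mem[L2]=43
17. P0: load  L0  bus=[BusRd]  L0: P0=S P1=S P2=S P3=I  mem[L0]=90
18. P2: store L2 := 13  bus=[BusRdX,Flush]  L2: P0=I P1=I P2=M P3=I  mem[L2]=15
19. P0: store L1 := 91  bus=[BusRdX]  L1: P0=M P1=I P2=I P3=I  mem[L1]=80
20. P3: store L2 := 31  bus=[BusRdX,Flush]  L2: P0=I P1=I P2=I P3=M  mem[L2]=13
21. P2: load  L2  bus=[BusRd,Flush]  L2: P0=I P1=I P2=S P3=S  mem[L2]=31
22. P0: store L2 := 16  bus=[BusRdX]  L2: P0=M P1=I P2=I P3=I  mem[L2]=31
23. P0: load  L1  bus=[-]  L1: P0=M P1=I P2=I P3=I  mem[L1]=80
24. P2: store L2 := 33  bus=[BusRdX,Flush]  L2: P0=I P1=I P2=M P3=I  mem[L2]=16
25. P2: load  L2  bus=[-]  L2: P0=I P1=I P2=M P3=I  mem[L2]=16
26. P0: store L2 := 30  bus=[BusRdX,Flush]  L2: P0=M P1=I P2=I P3=I  mem[L2]=33
27. P1: store L0 := 8  bus=[BusRdX]  L0: P0=I P1=M P2=I P3=I  mem[L0]=90
28. P1: store L2 := 96  bus=[BusRdX,Flush]  L2: P0=I P1=M P2=I P3=I  mem[L2]=30
29. P0: store L2 := 84  bus=[BusRdX,Flush]  L2: P0=M P1=I P2=I P3=I  mem[L2]=96
30. P0: load  L2  bus=[-]  L2: P0=M P1=I P2=I P3=I  mem[L2]=96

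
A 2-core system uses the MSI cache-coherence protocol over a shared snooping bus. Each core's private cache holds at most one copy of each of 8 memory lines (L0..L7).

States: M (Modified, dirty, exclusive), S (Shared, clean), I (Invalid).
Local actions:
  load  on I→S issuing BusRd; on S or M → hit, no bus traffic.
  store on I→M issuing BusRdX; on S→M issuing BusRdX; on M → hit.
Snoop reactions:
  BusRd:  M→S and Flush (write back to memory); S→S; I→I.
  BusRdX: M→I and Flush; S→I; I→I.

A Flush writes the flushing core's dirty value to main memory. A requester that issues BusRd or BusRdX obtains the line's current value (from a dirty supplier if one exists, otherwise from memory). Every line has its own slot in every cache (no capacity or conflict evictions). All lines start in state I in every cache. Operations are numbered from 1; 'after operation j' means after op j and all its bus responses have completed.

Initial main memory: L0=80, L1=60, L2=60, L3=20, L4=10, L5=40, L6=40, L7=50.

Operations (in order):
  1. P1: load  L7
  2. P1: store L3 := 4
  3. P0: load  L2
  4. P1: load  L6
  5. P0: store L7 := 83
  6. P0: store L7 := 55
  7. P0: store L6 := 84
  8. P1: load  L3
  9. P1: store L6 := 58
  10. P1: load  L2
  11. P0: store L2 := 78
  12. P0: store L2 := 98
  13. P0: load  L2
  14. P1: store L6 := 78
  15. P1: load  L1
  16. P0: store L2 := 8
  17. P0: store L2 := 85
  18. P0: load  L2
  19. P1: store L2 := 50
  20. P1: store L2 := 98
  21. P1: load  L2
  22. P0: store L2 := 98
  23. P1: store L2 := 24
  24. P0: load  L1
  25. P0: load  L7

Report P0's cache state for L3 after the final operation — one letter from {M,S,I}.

step 1: P1: load  L7  ⟶  IS  (L7)  txn=BusRd  M[L7]=50
step 2: P1: store L3 := 4  ⟶  IM  (L3)  txn=BusRdX  M[L3]=20
step 3: P0: load  L2  ⟶  SI  (L2)  txn=BusRd  M[L2]=60
step 4: P1: load  L6  ⟶  IS  (L6)  txn=BusRd  M[L6]=40
step 5: P0: store L7 := 83  ⟶  MI  (L7)  txn=BusRdX  M[L7]=50
step 6: P0: store L7 := 55  ⟶  MI  (L7)  txn=∅  M[L7]=50
step 7: P0: store L6 := 84  ⟶  MI  (L6)  txn=BusRdX  M[L6]=40
step 8: P1: load  L3  ⟶  IM  (L3)  txn=∅  M[L3]=20
step 9: P1: store L6 := 58  ⟶  IM  (L6)  txn=BusRdX+Flush  M[L6]=84
step 10: P1: load  L2  ⟶  SS  (L2)  txn=BusRd  M[L2]=60
step 11: P0: store L2 := 78  ⟶  MI  (L2)  txn=BusRdX  M[L2]=60
step 12: P0: store L2 := 98  ⟶  MI  (L2)  txn=∅  M[L2]=60
step 13: P0: load  L2  ⟶  MI  (L2)  txn=∅  M[L2]=60
step 14: P1: store L6 := 78  ⟶  IM  (L6)  txn=∅  M[L6]=84
step 15: P1: load  L1  ⟶  IS  (L1)  txn=BusRd  M[L1]=60
step 16: P0: store L2 := 8  ⟶  MI  (L2)  txn=∅  M[L2]=60
step 17: P0: store L2 := 85  ⟶  MI  (L2)  txn=∅  M[L2]=60
step 18: P0: load  L2  ⟶  MI  (L2)  txn=∅  M[L2]=60
step 19: P1: store L2 := 50  ⟶  IM  (L2)  txn=BusRdX+Flush  M[L2]=85
step 20: P1: store L2 := 98  ⟶  IM  (L2)  txn=∅  M[L2]=85
step 21: P1: load  L2  ⟶  IM  (L2)  txn=∅  M[L2]=85
step 22: P0: store L2 := 98  ⟶  MI  (L2)  txn=BusRdX+Flush  M[L2]=98
step 23: P1: store L2 := 24  ⟶  IM  (L2)  txn=BusRdX+Flush  M[L2]=98
step 24: P0: load  L1  ⟶  SS  (L1)  txn=BusRd  M[L1]=60
step 25: P0: load  L7  ⟶  MI  (L7)  txn=∅  M[L7]=50

state = I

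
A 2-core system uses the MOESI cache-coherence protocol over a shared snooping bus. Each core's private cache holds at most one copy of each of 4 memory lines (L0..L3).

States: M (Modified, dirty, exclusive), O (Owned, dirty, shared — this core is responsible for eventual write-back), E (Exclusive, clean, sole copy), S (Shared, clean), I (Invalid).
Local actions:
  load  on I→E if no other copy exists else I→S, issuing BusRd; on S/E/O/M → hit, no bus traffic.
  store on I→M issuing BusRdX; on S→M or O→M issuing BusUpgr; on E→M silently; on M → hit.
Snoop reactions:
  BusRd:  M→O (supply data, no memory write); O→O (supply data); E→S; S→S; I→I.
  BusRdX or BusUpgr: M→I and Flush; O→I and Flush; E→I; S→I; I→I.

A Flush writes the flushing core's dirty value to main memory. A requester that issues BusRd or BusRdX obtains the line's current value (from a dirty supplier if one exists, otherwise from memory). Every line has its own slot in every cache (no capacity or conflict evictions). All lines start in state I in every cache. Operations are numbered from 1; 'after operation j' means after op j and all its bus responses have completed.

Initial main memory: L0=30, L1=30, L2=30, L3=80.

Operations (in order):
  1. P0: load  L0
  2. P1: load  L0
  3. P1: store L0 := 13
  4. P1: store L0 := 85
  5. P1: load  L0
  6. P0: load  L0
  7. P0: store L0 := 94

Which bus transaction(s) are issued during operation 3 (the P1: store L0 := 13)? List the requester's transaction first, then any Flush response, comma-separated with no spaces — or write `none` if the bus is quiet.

[1] P0: load  L0 | P0:E(30), P1:I | bus: BusRd
[2] P1: load  L0 | P0:S(30), P1:S(30) | bus: BusRd
[3] P1: store L0 := 13 | P0:I, P1:M(13) | bus: BusUpgr
[4] P1: store L0 := 85 | P0:I, P1:M(85) | bus: none
[5] P1: load  L0 | P0:I, P1:M(85) | bus: none
[6] P0: load  L0 | P0:S(85), P1:O(85) | bus: BusRd
[7] P0: store L0 := 94 | P0:M(94), P1:I | bus: BusUpgr,Flush

bus = BusUpgr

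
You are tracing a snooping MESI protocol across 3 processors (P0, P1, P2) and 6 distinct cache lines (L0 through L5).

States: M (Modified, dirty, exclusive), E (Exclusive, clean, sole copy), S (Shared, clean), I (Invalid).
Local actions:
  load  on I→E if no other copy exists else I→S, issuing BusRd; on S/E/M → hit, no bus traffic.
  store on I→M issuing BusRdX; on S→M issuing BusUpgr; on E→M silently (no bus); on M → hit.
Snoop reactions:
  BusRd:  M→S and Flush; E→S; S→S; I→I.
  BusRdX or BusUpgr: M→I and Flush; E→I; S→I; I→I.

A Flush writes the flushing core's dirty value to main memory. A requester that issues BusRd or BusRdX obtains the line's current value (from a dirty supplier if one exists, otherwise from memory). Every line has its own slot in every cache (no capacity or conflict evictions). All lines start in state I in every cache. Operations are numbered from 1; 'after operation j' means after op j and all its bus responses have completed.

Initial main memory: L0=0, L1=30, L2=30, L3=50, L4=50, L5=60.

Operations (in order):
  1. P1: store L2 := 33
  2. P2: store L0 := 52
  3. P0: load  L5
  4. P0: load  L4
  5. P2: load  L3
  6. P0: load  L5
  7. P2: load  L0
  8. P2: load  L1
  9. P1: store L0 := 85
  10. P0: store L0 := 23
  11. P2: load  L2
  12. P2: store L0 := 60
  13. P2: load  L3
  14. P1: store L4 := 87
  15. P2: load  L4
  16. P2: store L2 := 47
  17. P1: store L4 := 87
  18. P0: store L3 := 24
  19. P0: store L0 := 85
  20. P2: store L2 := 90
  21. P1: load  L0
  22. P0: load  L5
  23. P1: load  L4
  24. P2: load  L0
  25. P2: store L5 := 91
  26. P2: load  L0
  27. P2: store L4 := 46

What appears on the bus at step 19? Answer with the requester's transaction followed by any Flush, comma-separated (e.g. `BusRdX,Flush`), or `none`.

step 1: P1: store L2 := 33  ⟶  IMI  (L2)  txn=BusRdX  M[L2]=30
step 2: P2: store L0 := 52  ⟶  IIM  (L0)  txn=BusRdX  M[L0]=0
step 3: P0: load  L5  ⟶  EII  (L5)  txn=BusRd  M[L5]=60
step 4: P0: load  L4  ⟶  EII  (L4)  txn=BusRd  M[L4]=50
step 5: P2: load  L3  ⟶  IIE  (L3)  txn=BusRd  M[L3]=50
step 6: P0: load  L5  ⟶  EII  (L5)  txn=∅  M[L5]=60
step 7: P2: load  L0  ⟶  IIM  (L0)  txn=∅  M[L0]=0
step 8: P2: load  L1  ⟶  IIE  (L1)  txn=BusRd  M[L1]=30
step 9: P1: store L0 := 85  ⟶  IMI  (L0)  txn=BusRdX+Flush  M[L0]=52
step 10: P0: store L0 := 23  ⟶  MII  (L0)  txn=BusRdX+Flush  M[L0]=85
step 11: P2: load  L2  ⟶  ISS  (L2)  txn=BusRd+Flush  M[L2]=33
step 12: P2: store L0 := 60  ⟶  IIM  (L0)  txn=BusRdX+Flush  M[L0]=23
step 13: P2: load  L3  ⟶  IIE  (L3)  txn=∅  M[L3]=50
step 14: P1: store L4 := 87  ⟶  IMI  (L4)  txn=BusRdX  M[L4]=50
step 15: P2: load  L4  ⟶  ISS  (L4)  txn=BusRd+Flush  M[L4]=87
step 16: P2: store L2 := 47  ⟶  IIM  (L2)  txn=BusUpgr  M[L2]=33
step 17: P1: store L4 := 87  ⟶  IMI  (L4)  txn=BusUpgr  M[L4]=87
step 18: P0: store L3 := 24  ⟶  MII  (L3)  txn=BusRdX  M[L3]=50
step 19: P0: store L0 := 85  ⟶  MII  (L0)  txn=BusRdX+Flush  M[L0]=60
step 20: P2: store L2 := 90  ⟶  IIM  (L2)  txn=∅  M[L2]=33
step 21: P1: load  L0  ⟶  SSI  (L0)  txn=BusRd+Flush  M[L0]=85
step 22: P0: load  L5  ⟶  EII  (L5)  txn=∅  M[L5]=60
step 23: P1: load  L4  ⟶  IMI  (L4)  txn=∅  M[L4]=87
step 24: P2: load  L0  ⟶  SSS  (L0)  txn=BusRd  M[L0]=85
step 25: P2: store L5 := 91  ⟶  IIM  (L5)  txn=BusRdX  M[L5]=60
step 26: P2: load  L0  ⟶  SSS  (L0)  txn=∅  M[L0]=85
step 27: P2: store L4 := 46  ⟶  IIM  (L4)  txn=BusRdX+Flush  M[L4]=87

bus = BusRdX,Flush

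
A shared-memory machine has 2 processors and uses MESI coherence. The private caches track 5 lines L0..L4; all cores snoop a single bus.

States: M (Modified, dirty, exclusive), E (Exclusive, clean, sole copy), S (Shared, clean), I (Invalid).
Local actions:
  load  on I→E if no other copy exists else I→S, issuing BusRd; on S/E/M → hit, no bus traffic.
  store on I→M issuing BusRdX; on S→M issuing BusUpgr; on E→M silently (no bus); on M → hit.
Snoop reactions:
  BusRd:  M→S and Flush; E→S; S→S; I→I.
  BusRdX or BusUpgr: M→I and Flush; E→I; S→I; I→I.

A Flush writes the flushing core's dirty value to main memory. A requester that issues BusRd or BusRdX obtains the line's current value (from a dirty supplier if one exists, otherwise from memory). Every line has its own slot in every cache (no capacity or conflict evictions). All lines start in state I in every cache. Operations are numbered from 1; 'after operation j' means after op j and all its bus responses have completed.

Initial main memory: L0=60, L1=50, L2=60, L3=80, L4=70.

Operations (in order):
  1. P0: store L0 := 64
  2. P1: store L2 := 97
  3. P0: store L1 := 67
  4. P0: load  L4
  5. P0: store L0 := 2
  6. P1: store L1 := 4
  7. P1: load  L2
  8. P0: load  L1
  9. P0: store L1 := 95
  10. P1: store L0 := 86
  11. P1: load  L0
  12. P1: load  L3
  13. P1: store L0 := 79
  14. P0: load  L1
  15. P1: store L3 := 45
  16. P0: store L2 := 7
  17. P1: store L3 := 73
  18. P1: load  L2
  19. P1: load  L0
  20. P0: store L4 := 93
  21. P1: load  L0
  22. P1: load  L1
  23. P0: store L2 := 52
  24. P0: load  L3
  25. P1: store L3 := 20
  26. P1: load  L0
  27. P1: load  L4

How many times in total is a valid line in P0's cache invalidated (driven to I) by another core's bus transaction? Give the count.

invalidations = 3

[1] P0: store L0 := 64 | P0:M(64), P1:I | bus: BusRdX
[2] P1: store L2 := 97 | P0:I, P1:M(97) | bus: BusRdX
[3] P0: store L1 := 67 | P0:M(67), P1:I | bus: BusRdX
[4] P0: load  L4 | P0:E(70), P1:I | bus: BusRd
[5] P0: store L0 := 2 | P0:M(2), P1:I | bus: none
[6] P1: store L1 := 4 | P0:I, P1:M(4) | bus: BusRdX,Flush
[7] P1: load  L2 | P0:I, P1:M(97) | bus: none
[8] P0: load  L1 | P0:S(4), P1:S(4) | bus: BusRd,Flush
[9] P0: store L1 := 95 | P0:M(95), P1:I | bus: BusUpgr
[10] P1: store L0 := 86 | P0:I, P1:M(86) | bus: BusRdX,Flush
[11] P1: load  L0 | P0:I, P1:M(86) | bus: none
[12] P1: load  L3 | P0:I, P1:E(80) | bus: BusRd
[13] P1: store L0 := 79 | P0:I, P1:M(79) | bus: none
[14] P0: load  L1 | P0:M(95), P1:I | bus: none
[15] P1: store L3 := 45 | P0:I, P1:M(45) | bus: none
[16] P0: store L2 := 7 | P0:M(7), P1:I | bus: BusRdX,Flush
[17] P1: store L3 := 73 | P0:I, P1:M(73) | bus: none
[18] P1: load  L2 | P0:S(7), P1:S(7) | bus: BusRd,Flush
[19] P1: load  L0 | P0:I, P1:M(79) | bus: none
[20] P0: store L4 := 93 | P0:M(93), P1:I | bus: none
[21] P1: load  L0 | P0:I, P1:M(79) | bus: none
[22] P1: load  L1 | P0:S(95), P1:S(95) | bus: BusRd,Flush
[23] P0: store L2 := 52 | P0:M(52), P1:I | bus: BusUpgr
[24] P0: load  L3 | P0:S(73), P1:S(73) | bus: BusRd,Flush
[25] P1: store L3 := 20 | P0:I, P1:M(20) | bus: BusUpgr
[26] P1: load  L0 | P0:I, P1:M(79) | bus: none
[27] P1: load  L4 | P0:S(93), P1:S(93) | bus: BusRd,Flush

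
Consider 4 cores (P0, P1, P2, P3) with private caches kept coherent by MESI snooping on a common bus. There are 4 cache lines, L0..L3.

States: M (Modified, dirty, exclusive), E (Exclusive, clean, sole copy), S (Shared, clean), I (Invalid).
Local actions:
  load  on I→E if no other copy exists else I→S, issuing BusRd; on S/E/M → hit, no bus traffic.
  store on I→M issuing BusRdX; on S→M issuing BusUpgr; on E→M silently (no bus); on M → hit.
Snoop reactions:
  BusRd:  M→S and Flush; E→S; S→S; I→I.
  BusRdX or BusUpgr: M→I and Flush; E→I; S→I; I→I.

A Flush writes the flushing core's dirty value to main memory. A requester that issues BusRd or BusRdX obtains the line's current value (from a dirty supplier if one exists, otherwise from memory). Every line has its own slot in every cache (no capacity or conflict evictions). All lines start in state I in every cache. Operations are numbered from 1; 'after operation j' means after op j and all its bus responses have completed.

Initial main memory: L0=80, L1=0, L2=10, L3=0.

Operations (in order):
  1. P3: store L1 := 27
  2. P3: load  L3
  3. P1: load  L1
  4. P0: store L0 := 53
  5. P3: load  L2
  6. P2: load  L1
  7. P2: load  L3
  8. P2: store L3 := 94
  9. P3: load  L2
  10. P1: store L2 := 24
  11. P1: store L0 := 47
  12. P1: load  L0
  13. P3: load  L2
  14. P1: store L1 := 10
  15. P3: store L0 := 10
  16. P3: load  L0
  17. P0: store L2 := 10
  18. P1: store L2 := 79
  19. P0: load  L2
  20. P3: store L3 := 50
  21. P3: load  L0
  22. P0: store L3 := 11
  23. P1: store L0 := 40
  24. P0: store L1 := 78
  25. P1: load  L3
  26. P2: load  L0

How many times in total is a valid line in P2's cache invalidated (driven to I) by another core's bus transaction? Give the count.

1. P3: store L1 := 27  bus=[BusRdX]  L1: P0=I P1=I P2=I P3=M  mem[L1]=0
2. P3: load  L3  bus=[BusRd]  L3: P0=I P1=I P2=I P3=E  mem[L3]=0
3. P1: load  L1  bus=[BusRd,Flush]  L1: P0=I P1=S P2=I P3=S  mem[L1]=27
4. P0: store L0 := 53  bus=[BusRdX]  L0: P0=M P1=I P2=I P3=I  mem[L0]=80
5. P3: load  L2  bus=[BusRd]  L2: P0=I P1=I P2=I P3=E  mem[L2]=10
6. P2: load  L1  bus=[BusRd]  L1: P0=I P1=S P2=S P3=S  mem[L1]=27
7. P2: load  L3  bus=[BusRd]  L3: P0=I P1=I P2=S P3=S  mem[L3]=0
8. P2: store L3 := 94  bus=[BusUpgr]  L3: P0=I P1=I P2=M P3=I  mem[L3]=0
9. P3: load  L2  bus=[-]  L2: P0=I P1=I P2=I P3=E  mem[L2]=10
10. P1: store L2 := 24  bus=[BusRdX]  L2: P0=I P1=M P2=I P3=I  mem[L2]=10
11. P1: store L0 := 47  bus=[BusRdX,Flush]  L0: P0=I P1=M P2=I P3=I  mem[L0]=53
12. P1: load  L0  bus=[-]  L0: P0=I P1=M P2=I P3=I  mem[L0]=53
13. P3: load  L2  bus=[BusRd,Flush]  L2: P0=I P1=S P2=I P3=S  mem[L2]=24
14. P1: store L1 := 10  bus=[BusUpgr]  L1: P0=I P1=M P2=I P3=I  mem[L1]=27
15. P3: store L0 := 10  bus=[BusRdX,Flush]  L0: P0=I P1=I P2=I P3=M  mem[L0]=47
16. P3: load  L0  bus=[-]  L0: P0=I P1=I P2=I P3=M  mem[L0]=47
17. P0: store L2 := 10  bus=[BusRdX]  L2: P0=M P1=I P2=I P3=I  mem[L2]=24
18. P1: store L2 := 79  bus=[BusRdX,Flush]  L2: P0=I P1=M P2=I P3=I  mem[L2]=10
19. P0: load  L2  bus=[BusRd,Flush]  L2: P0=S P1=S P2=I P3=I  mem[L2]=79
20. P3: store L3 := 50  bus=[BusRdX,Flush]  L3: P0=I P1=I P2=I P3=M  mem[L3]=94
21. P3: load  L0  bus=[-]  L0: P0=I P1=I P2=I P3=M  mem[L0]=47
22. P0: store L3 := 11  bus=[BusRdX,Flush]  L3: P0=M P1=I P2=I P3=I  mem[L3]=50
23. P1: store L0 := 40  bus=[BusRdX,Flush]  L0: P0=I P1=M P2=I P3=I  mem[L0]=10
24. P0: store L1 := 78  bus=[BusRdX,Flush]  L1: P0=M P1=I P2=I P3=I  mem[L1]=10
25. P1: load  L3  bus=[BusRd,Flush]  L3: P0=S P1=S P2=I P3=I  mem[L3]=11
26. P2: load  L0  bus=[BusRd,Flush]  L0: P0=I P1=S P2=S P3=I  mem[L0]=40

invalidations = 2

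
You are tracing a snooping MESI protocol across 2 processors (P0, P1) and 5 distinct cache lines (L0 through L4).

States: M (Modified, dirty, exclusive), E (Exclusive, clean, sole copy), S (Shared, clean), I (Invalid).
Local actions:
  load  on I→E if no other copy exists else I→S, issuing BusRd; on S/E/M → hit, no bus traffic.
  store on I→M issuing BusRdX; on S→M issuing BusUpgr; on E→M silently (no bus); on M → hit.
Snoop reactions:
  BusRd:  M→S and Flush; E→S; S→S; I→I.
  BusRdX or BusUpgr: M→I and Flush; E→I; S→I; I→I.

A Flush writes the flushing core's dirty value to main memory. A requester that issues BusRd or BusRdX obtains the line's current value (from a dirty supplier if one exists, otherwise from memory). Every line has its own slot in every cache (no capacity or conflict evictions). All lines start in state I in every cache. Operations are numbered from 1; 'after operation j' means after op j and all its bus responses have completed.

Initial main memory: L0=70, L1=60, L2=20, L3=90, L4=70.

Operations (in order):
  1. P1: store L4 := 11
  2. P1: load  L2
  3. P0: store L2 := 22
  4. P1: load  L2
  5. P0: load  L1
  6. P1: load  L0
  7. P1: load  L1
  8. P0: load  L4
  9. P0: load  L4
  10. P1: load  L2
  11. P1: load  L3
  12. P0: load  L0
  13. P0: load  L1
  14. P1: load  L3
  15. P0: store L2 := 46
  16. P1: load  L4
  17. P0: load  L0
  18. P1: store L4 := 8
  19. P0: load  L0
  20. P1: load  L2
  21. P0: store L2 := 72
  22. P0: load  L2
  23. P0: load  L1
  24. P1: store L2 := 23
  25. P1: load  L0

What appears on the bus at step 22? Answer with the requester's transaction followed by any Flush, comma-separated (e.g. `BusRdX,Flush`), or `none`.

1. P1: store L4 := 11  bus=[BusRdX]  L4: P0=I P1=M  mem[L4]=70
2. P1: load  L2  bus=[BusRd]  L2: P0=I P1=E  mem[L2]=20
3. P0: store L2 := 22  bus=[BusRdX]  L2: P0=M P1=I  mem[L2]=20
4. P1: load  L2  bus=[BusRd,Flush]  L2: P0=S P1=S  mem[L2]=22
5. P0: load  L1  bus=[BusRd]  L1: P0=E P1=I  mem[L1]=60
6. P1: load  L0  bus=[BusRd]  L0: P0=I P1=E  mem[L0]=70
7. P1: load  L1  bus=[BusRd]  L1: P0=S P1=S  mem[L1]=60
8. P0: load  L4  bus=[BusRd,Flush]  L4: P0=S P1=S  mem[L4]=11
9. P0: load  L4  bus=[-]  L4: P0=S P1=S  mem[L4]=11
10. P1: load  L2  bus=[-]  L2: P0=S P1=S  mem[L2]=22
11. P1: load  L3  bus=[BusRd]  L3: P0=I P1=E  mem[L3]=90
12. P0: load  L0  bus=[BusRd]  L0: P0=S P1=S  mem[L0]=70
13. P0: load  L1  bus=[-]  L1: P0=S P1=S  mem[L1]=60
14. P1: load  L3  bus=[-]  L3: P0=I P1=E  mem[L3]=90
15. P0: store L2 := 46  bus=[BusUpgr]  L2: P0=M P1=I  mem[L2]=22
16. P1: load  L4  bus=[-]  L4: P0=S P1=S  mem[L4]=11
17. P0: load  L0  bus=[-]  L0: P0=S P1=S  mem[L0]=70
18. P1: store L4 := 8  bus=[BusUpgr]  L4: P0=I P1=M  mem[L4]=11
19. P0: load  L0  bus=[-]  L0: P0=S P1=S  mem[L0]=70
20. P1: load  L2  bus=[BusRd,Flush]  L2: P0=S P1=S  mem[L2]=46
21. P0: store L2 := 72  bus=[BusUpgr]  L2: P0=M P1=I  mem[L2]=46
22. P0: load  L2  bus=[-]  L2: P0=M P1=I  mem[L2]=46
23. P0: load  L1  bus=[-]  L1: P0=S P1=S  mem[L1]=60
24. P1: store L2 := 23  bus=[BusRdX,Flush]  L2: P0=I P1=M  mem[L2]=72
25. P1: load  L0  bus=[-]  L0: P0=S P1=S  mem[L0]=70

bus = none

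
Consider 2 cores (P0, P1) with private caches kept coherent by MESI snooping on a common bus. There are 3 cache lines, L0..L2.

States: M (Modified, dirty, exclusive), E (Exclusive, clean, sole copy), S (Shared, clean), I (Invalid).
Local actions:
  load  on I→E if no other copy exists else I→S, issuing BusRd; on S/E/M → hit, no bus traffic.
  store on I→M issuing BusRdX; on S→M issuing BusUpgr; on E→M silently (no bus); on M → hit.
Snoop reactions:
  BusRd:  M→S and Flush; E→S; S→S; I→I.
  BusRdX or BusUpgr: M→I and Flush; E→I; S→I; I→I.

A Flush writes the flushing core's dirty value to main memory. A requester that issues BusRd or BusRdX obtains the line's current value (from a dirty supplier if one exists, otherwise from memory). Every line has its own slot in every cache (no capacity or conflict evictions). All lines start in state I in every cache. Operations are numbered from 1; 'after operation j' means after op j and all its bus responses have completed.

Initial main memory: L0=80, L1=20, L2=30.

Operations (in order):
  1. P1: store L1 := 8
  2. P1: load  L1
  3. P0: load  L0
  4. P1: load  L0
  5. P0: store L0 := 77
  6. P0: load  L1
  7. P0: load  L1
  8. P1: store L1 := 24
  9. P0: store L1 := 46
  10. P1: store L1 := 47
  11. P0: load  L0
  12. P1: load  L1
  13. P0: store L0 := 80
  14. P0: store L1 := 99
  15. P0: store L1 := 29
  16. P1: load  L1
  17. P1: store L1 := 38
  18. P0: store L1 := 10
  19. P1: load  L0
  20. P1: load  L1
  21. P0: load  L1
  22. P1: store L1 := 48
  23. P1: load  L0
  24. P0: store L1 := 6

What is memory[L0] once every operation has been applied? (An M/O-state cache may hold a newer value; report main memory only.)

1. P1: store L1 := 8  bus=[BusRdX]  L1: P0=I P1=M  mem[L1]=20
2. P1: load  L1  bus=[-]  L1: P0=I P1=M  mem[L1]=20
3. P0: load  L0  bus=[BusRd]  L0: P0=E P1=I  mem[L0]=80
4. P1: load  L0  bus=[BusRd]  L0: P0=S P1=S  mem[L0]=80
5. P0: store L0 := 77  bus=[BusUpgr]  L0: P0=M P1=I  mem[L0]=80
6. P0: load  L1  bus=[BusRd,Flush]  L1: P0=S P1=S  mem[L1]=8
7. P0: load  L1  bus=[-]  L1: P0=S P1=S  mem[L1]=8
8. P1: store L1 := 24  bus=[BusUpgr]  L1: P0=I P1=M  mem[L1]=8
9. P0: store L1 := 46  bus=[BusRdX,Flush]  L1: P0=M P1=I  mem[L1]=24
10. P1: store L1 := 47  bus=[BusRdX,Flush]  L1: P0=I P1=M  mem[L1]=46
11. P0: load  L0  bus=[-]  L0: P0=M P1=I  mem[L0]=80
12. P1: load  L1  bus=[-]  L1: P0=I P1=M  mem[L1]=46
13. P0: store L0 := 80  bus=[-]  L0: P0=M P1=I  mem[L0]=80
14. P0: store L1 := 99  bus=[BusRdX,Flush]  L1: P0=M P1=I  mem[L1]=47
15. P0: store L1 := 29  bus=[-]  L1: P0=M P1=I  mem[L1]=47
16. P1: load  L1  bus=[BusRd,Flush]  L1: P0=S P1=S  mem[L1]=29
17. P1: store L1 := 38  bus=[BusUpgr]  L1: P0=I P1=M  mem[L1]=29
18. P0: store L1 := 10  bus=[BusRdX,Flush]  L1: P0=M P1=I  mem[L1]=38
19. P1: load  L0  bus=[BusRd,Flush]  L0: P0=S P1=S  mem[L0]=80
20. P1: load  L1  bus=[BusRd,Flush]  L1: P0=S P1=S  mem[L1]=10
21. P0: load  L1  bus=[-]  L1: P0=S P1=S  mem[L1]=10
22. P1: store L1 := 48  bus=[BusUpgr]  L1: P0=I P1=M  mem[L1]=10
23. P1: load  L0  bus=[-]  L0: P0=S P1=S  mem[L0]=80
24. P0: store L1 := 6  bus=[BusRdX,Flush]  L1: P0=M P1=I  mem[L1]=48

memory[L0] = 80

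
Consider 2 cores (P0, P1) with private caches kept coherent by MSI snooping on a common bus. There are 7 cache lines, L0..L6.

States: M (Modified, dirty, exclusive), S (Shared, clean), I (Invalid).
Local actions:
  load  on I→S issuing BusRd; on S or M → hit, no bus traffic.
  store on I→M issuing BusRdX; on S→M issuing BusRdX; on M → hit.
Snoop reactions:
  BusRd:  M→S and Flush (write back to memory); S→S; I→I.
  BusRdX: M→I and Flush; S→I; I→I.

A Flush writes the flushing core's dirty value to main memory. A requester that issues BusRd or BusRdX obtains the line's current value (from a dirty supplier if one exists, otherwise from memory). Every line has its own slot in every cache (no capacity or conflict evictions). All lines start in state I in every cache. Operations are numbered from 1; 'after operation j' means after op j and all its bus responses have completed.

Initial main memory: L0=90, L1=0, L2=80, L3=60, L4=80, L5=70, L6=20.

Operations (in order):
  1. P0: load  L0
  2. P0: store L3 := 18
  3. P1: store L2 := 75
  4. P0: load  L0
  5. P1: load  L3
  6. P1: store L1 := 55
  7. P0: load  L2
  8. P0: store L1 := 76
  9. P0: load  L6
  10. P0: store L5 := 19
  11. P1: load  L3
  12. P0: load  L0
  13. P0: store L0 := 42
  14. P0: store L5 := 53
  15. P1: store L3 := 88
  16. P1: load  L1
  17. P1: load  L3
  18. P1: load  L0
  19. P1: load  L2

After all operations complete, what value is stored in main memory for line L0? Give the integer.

1. P0: load  L0  bus=[BusRd]  L0: P0=S P1=I  mem[L0]=90
2. P0: store L3 := 18  bus=[BusRdX]  L3: P0=M P1=I  mem[L3]=60
3. P1: store L2 := 75  bus=[BusRdX]  L2: P0=I P1=M  mem[L2]=80
4. P0: load  L0  bus=[-]  L0: P0=S P1=I  mem[L0]=90
5. P1: load  L3  bus=[BusRd,Flush]  L3: P0=S P1=S  mem[L3]=18
6. P1: store L1 := 55  bus=[BusRdX]  L1: P0=I P1=M  mem[L1]=0
7. P0: load  L2  bus=[BusRd,Flush]  L2: P0=S P1=S  mem[L2]=75
8. P0: store L1 := 76  bus=[BusRdX,Flush]  L1: P0=M P1=I  mem[L1]=55
9. P0: load  L6  bus=[BusRd]  L6: P0=S P1=I  mem[L6]=20
10. P0: store L5 := 19  bus=[BusRdX]  L5: P0=M P1=I  mem[L5]=70
11. P1: load  L3  bus=[-]  L3: P0=S P1=S  mem[L3]=18
12. P0: load  L0  bus=[-]  L0: P0=S P1=I  mem[L0]=90
13. P0: store L0 := 42  bus=[BusRdX]  L0: P0=M P1=I  mem[L0]=90
14. P0: store L5 := 53  bus=[-]  L5: P0=M P1=I  mem[L5]=70
15. P1: store L3 := 88  bus=[BusRdX]  L3: P0=I P1=M  mem[L3]=18
16. P1: load  L1  bus=[BusRd,Flush]  L1: P0=S P1=S  mem[L1]=76
17. P1: load  L3  bus=[-]  L3: P0=I P1=M  mem[L3]=18
18. P1: load  L0  bus=[BusRd,Flush]  L0: P0=S P1=S  mem[L0]=42
19. P1: load  L2  bus=[-]  L2: P0=S P1=S  mem[L2]=75

memory[L0] = 42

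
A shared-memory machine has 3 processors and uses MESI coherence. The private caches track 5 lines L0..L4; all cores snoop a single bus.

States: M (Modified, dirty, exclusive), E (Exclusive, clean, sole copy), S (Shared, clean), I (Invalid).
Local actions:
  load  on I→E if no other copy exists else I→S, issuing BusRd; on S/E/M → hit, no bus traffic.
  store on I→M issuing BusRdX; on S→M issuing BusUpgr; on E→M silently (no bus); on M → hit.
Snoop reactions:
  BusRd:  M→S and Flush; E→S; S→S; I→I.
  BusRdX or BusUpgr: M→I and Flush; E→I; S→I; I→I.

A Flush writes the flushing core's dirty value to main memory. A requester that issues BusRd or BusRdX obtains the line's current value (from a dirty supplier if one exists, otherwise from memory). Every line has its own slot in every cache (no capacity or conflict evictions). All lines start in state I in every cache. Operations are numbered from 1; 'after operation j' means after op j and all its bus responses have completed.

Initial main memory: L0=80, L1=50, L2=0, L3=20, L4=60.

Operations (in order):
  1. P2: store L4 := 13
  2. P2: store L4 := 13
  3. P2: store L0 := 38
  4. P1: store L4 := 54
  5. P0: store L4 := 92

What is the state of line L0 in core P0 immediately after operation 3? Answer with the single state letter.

step 1: P2: store L4 := 13  ⟶  IIM  (L4)  txn=BusRdX  M[L4]=60
step 2: P2: store L4 := 13  ⟶  IIM  (L4)  txn=∅  M[L4]=60
step 3: P2: store L0 := 38  ⟶  IIM  (L0)  txn=BusRdX  M[L0]=80
step 4: P1: store L4 := 54  ⟶  IMI  (L4)  txn=BusRdX+Flush  M[L4]=13
step 5: P0: store L4 := 92  ⟶  MII  (L4)  txn=BusRdX+Flush  M[L4]=54

state = I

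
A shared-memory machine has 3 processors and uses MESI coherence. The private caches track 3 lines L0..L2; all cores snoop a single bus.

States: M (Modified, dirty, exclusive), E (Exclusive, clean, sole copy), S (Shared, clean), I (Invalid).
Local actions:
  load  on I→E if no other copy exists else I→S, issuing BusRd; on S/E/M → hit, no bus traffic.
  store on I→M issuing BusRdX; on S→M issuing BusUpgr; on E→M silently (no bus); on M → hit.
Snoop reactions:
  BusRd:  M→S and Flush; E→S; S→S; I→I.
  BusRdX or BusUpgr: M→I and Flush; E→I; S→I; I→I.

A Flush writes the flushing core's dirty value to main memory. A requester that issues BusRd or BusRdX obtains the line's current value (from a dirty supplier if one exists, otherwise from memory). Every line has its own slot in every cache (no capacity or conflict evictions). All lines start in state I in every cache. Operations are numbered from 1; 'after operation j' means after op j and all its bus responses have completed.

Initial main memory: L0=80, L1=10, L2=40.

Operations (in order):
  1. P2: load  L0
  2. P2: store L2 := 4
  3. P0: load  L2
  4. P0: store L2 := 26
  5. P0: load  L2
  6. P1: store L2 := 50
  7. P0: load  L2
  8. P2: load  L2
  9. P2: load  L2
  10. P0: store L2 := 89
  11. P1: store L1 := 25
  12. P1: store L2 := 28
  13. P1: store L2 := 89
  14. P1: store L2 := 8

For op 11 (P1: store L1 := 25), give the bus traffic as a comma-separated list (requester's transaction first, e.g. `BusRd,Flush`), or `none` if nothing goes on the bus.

  op1 P2: load  L0 → I/I/E on L0; bus BusRd; mem=80
  op2 P2: store L2 := 4 → I/I/M on L2; bus BusRdX; mem=40
  op3 P0: load  L2 → S/I/S on L2; bus BusRd Flush; mem=4
  op4 P0: store L2 := 26 → M/I/I on L2; bus BusUpgr; mem=4
  op5 P0: load  L2 → M/I/I on L2; bus (none); mem=4
  op6 P1: store L2 := 50 → I/M/I on L2; bus BusRdX Flush; mem=26
  op7 P0: load  L2 → S/S/I on L2; bus BusRd Flush; mem=50
  op8 P2: load  L2 → S/S/S on L2; bus BusRd; mem=50
  op9 P2: load  L2 → S/S/S on L2; bus (none); mem=50
  op10 P0: store L2 := 89 → M/I/I on L2; bus BusUpgr; mem=50
  op11 P1: store L1 := 25 → I/M/I on L1; bus BusRdX; mem=10
  op12 P1: store L2 := 28 → I/M/I on L2; bus BusRdX Flush; mem=89
  op13 P1: store L2 := 89 → I/M/I on L2; bus (none); mem=89
  op14 P1: store L2 := 8 → I/M/I on L2; bus (none); mem=89

bus = BusRdX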